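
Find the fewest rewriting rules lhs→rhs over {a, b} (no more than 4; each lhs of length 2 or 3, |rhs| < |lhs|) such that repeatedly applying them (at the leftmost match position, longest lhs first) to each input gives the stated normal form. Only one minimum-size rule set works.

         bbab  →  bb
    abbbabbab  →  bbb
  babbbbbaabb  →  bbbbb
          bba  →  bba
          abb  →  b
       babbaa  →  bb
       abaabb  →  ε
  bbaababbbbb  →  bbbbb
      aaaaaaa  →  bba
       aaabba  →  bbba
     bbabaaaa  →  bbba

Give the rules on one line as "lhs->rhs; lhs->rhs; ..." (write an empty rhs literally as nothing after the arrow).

aa->; aaa->b; aab->a; ab->

  | bbab => bb
  | abbbabbab => bbabbab => bbbab => bbb
  | babbbbbaabb => bbbbbaabb => bbbbbab => bbbbb
  | bba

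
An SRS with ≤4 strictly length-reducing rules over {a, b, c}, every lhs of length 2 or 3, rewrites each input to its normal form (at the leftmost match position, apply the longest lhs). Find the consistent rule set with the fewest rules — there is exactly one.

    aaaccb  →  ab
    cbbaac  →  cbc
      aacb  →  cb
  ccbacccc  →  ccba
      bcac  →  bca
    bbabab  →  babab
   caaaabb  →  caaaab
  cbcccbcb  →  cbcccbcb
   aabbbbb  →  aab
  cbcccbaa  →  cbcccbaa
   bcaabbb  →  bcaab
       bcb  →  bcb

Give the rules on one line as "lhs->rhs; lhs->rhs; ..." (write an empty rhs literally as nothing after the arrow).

aac->c; ac->a; bb->b

  | aaaccb => accb => acb => ab
  | cbbaac => cbaac => cbc
  | aacb => cb
  | ccbacccc => ccbaccc => ccbacc => ccbac => ccba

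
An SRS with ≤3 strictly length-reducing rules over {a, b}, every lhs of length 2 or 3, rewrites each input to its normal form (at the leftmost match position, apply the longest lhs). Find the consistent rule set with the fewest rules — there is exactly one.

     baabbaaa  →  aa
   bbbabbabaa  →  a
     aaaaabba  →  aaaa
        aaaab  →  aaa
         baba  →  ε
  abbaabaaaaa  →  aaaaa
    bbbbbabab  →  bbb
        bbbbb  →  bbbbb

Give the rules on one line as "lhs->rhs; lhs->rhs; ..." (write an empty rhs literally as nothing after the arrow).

  | baabbaaa => abbaaa => baaa => aa
  | bbbabbabaa => bbbabaa => bbaa => a
  | aaaaabba => aaaaba => aaaa
  | aaaab => aaa

ab->; ba->; bba->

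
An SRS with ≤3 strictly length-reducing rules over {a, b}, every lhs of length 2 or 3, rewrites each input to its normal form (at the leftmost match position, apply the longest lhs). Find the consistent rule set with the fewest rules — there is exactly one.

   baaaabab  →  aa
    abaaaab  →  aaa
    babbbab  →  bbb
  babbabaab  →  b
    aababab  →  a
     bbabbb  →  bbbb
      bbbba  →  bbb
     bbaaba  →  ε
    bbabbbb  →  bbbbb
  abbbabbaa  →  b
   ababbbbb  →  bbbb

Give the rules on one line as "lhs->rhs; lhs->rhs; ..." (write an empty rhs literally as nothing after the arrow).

  | baaaabab => aaabab => aaab => aa
  | abaaaab => aaaab => aaa
  | babbbab => bbbab => bbb
  | babbabaab => bbabaab => bbaab => bab => b

ab->; ba->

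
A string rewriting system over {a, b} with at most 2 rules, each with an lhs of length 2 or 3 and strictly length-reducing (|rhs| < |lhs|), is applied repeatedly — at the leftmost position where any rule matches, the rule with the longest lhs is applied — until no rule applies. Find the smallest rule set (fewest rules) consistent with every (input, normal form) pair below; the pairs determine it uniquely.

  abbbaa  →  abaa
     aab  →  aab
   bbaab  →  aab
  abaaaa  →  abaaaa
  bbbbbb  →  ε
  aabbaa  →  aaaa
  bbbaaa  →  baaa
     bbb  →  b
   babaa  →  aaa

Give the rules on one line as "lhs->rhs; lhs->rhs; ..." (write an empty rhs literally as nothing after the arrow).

bab->a; bb->

  | abbbaa => abaa
  | aab
  | bbaab => aab
  | abaaaa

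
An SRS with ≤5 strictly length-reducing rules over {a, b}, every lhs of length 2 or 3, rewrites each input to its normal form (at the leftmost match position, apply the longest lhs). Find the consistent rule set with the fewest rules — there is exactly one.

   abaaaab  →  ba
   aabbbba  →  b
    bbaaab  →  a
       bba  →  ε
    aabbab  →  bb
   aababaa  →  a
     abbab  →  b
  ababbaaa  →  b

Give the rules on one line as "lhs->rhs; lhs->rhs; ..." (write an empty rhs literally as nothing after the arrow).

aa->; aab->a; ab->b; bba->

  | abaaaab => baaaab => baab => ba
  | aabbbba => abbba => bbba => b
  | bbaaab => aab => a
  | bba => ε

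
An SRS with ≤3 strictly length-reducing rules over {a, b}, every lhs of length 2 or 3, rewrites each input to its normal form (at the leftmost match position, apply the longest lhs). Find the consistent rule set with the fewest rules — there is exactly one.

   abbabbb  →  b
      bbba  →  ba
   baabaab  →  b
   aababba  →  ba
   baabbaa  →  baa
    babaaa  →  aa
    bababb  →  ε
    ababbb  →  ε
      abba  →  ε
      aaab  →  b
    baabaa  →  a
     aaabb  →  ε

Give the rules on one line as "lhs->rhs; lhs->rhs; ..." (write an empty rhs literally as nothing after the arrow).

ab->b; bb->; bba->

  | abbabbb => bbabbb => bbb => b
  | bbba => ba
  | baabaab => babaab => bbaab => ab => b
  | aababba => ababba => babba => bbba => ba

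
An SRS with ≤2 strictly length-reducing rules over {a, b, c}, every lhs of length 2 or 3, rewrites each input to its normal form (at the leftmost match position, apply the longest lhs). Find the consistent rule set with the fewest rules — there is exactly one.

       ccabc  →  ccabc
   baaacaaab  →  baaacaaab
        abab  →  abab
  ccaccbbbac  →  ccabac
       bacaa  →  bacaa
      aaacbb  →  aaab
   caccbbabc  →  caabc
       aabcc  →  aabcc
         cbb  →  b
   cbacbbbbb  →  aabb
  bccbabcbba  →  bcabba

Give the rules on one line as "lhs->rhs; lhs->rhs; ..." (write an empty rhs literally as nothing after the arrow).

bbb->ab; cb->

  | ccabc
  | baaacaaab
  | abab
  | ccaccbbbac => ccacbbac => ccabac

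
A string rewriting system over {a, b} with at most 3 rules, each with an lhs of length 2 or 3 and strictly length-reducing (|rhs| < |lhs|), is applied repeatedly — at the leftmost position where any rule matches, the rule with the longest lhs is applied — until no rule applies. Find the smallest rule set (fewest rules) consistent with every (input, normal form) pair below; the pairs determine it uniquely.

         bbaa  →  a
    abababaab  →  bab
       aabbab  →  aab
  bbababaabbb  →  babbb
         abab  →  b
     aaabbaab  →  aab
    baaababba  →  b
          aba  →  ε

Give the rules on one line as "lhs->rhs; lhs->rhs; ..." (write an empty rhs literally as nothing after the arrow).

aaa->a; aba->; bba->

  | bbaa => a
  | abababaab => babaab => bab
  | aabbab => aab
  | bbababaabbb => babaabbb => babbb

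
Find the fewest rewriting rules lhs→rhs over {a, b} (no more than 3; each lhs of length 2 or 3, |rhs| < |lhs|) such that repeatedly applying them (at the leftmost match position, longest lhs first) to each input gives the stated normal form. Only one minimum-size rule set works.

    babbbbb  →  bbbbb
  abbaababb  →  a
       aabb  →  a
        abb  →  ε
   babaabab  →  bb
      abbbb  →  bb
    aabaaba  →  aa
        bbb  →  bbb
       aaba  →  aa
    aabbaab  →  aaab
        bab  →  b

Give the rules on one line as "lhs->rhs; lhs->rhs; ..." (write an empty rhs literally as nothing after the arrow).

abb->; ba->; baa->b

  | babbbbb => bbbbb
  | abbaababb => aababb => aabb => a
  | aabb => a
  | abb => ε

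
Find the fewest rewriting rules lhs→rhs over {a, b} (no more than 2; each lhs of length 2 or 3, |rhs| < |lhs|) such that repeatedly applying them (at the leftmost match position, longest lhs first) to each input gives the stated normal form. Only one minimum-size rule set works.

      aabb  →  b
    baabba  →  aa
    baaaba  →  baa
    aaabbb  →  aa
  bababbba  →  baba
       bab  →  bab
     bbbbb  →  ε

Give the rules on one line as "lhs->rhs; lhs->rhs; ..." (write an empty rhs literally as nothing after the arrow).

aab->; bb->a

  | aabb => b
  | baabba => bba => aa
  | baaaba => baa
  | aaabbb => abb => aa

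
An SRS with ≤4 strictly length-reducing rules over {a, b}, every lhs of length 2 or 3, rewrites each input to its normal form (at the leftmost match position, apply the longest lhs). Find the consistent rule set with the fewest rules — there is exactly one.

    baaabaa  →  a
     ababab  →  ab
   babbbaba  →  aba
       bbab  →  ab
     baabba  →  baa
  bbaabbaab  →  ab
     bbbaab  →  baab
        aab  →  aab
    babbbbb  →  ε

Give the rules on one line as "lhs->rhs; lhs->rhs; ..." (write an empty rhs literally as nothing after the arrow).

  | baaabaa => babaa => aaa => a
  | ababab => aaab => ab
  | babbbaba => abbaba => aba
  | bbab => ab

aaa->a; abb->; bab->a; bb->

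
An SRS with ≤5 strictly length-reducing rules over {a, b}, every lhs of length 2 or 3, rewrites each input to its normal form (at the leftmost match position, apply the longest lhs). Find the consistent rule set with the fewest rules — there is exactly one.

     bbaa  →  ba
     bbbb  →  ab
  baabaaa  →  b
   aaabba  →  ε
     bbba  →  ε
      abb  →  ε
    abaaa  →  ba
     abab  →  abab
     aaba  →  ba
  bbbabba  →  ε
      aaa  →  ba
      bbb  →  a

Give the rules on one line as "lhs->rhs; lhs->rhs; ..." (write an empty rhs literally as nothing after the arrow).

aa->; aaa->ba; bb->a; bbb->a

  | bbaa => aaa => ba
  | bbbb => ab
  | baabaaa => bbaaa => aaaa => baa => b
  | aaabba => babba => baaa => bba => aa => ε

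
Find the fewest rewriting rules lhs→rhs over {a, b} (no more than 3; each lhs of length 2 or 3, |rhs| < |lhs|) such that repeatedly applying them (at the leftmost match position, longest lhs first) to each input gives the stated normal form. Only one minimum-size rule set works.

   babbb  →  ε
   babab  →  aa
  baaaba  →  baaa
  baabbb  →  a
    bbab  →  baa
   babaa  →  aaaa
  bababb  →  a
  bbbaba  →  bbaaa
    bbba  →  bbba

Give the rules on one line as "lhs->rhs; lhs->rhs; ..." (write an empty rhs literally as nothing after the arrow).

  | babbb => aabb => ab => ε
  | babab => aaab => aa
  | baaaba => baaa
  | baabbb => babb => aab => a

ab->; bab->aa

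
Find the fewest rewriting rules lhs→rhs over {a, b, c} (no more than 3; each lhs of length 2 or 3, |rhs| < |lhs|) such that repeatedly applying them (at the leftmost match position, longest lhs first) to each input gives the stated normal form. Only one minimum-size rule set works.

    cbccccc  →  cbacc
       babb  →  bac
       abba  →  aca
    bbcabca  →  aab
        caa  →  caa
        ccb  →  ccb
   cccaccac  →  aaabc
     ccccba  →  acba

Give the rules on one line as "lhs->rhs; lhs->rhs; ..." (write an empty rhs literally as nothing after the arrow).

bb->c; cca->ab; ccc->a

  | cbccccc => cbacc
  | babb => bac
  | abba => aca
  | bbcabca => ccabca => abbca => acca => aab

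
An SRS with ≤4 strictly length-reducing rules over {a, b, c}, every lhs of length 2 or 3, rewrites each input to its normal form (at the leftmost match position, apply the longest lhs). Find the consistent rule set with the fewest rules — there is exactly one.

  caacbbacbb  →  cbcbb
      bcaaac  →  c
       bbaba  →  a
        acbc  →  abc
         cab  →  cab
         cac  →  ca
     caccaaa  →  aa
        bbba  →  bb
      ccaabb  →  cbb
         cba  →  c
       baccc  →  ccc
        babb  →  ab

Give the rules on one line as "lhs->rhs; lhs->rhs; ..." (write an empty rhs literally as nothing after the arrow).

ac->a; ba->; bab->a; caa->

  | caacbbacbb => cbbacbb => cbcbb
  | bcaaac => bac => c
  | bbaba => baa => a
  | acbc => abc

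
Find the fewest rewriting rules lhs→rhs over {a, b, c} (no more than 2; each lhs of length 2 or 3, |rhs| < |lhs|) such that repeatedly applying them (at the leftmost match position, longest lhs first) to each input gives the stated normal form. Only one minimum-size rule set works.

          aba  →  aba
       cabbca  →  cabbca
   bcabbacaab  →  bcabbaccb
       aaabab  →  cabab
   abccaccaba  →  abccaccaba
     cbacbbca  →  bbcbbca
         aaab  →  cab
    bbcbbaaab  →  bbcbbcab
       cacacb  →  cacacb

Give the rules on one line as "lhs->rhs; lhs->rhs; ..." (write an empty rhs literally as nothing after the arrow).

  | aba
  | cabbca
  | bcabbacaab => bcabbaccb
  | aaabab => cabab

aa->c; cba->bb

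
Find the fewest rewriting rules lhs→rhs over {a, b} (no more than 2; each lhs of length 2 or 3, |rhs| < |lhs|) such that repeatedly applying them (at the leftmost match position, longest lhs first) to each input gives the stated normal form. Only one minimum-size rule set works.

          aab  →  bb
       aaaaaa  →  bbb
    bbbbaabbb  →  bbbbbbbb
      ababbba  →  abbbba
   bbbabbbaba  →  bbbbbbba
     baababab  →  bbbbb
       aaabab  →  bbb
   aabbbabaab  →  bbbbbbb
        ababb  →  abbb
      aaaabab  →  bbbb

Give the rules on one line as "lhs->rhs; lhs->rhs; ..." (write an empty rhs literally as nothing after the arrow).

aa->b; bab->bb

  | aab => bb
  | aaaaaa => baaaa => bbaa => bbb
  | bbbbaabbb => bbbbbbbb
  | ababbba => abbbba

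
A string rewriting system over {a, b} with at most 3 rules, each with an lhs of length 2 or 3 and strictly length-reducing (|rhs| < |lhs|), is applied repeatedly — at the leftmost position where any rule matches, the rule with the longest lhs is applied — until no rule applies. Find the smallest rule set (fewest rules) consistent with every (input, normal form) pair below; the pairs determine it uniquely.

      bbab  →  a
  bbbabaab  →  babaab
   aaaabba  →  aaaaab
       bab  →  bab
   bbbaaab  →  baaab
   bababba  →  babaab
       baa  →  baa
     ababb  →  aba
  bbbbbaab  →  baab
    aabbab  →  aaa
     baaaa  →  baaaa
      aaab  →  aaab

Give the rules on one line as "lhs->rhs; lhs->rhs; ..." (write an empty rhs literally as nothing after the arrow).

  | bbab => abb => a
  | bbbabaab => babaab
  | aaaabba => aaaaab
  | bab

bb->; bba->ab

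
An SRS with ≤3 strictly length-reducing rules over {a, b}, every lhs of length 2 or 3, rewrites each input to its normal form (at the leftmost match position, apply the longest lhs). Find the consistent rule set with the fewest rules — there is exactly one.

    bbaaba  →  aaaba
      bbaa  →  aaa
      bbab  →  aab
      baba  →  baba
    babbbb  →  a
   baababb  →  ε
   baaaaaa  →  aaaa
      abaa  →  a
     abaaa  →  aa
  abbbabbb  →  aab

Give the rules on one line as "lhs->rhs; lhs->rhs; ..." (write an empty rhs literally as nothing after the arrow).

  | bbaaba => aaaba
  | bbaa => aaa
  | bbab => aab
  | baba

baa->; bb->a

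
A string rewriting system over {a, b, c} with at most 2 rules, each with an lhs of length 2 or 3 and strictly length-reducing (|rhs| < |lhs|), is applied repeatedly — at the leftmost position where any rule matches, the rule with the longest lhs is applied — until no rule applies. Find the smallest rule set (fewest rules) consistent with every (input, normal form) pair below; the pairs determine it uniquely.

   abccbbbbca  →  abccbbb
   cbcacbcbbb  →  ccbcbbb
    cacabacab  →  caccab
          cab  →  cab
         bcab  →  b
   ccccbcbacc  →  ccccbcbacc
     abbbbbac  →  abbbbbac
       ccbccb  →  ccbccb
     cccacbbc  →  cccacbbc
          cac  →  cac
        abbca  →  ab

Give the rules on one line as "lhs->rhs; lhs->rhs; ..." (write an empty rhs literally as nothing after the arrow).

aba->; bca->

  | abccbbbbca => abccbbb
  | cbcacbcbbb => ccbcbbb
  | cacabacab => caccab
  | cab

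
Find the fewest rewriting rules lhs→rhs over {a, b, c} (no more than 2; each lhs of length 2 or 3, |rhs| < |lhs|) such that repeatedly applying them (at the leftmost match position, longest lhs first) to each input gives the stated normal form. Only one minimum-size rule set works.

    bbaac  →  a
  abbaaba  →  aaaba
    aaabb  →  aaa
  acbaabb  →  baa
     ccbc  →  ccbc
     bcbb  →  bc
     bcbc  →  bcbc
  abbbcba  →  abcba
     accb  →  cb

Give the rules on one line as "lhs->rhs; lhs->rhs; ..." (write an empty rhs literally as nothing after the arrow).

ac->; bb->

  | bbaac => aac => a
  | abbaaba => aaaba
  | aaabb => aaa
  | acbaabb => baabb => baa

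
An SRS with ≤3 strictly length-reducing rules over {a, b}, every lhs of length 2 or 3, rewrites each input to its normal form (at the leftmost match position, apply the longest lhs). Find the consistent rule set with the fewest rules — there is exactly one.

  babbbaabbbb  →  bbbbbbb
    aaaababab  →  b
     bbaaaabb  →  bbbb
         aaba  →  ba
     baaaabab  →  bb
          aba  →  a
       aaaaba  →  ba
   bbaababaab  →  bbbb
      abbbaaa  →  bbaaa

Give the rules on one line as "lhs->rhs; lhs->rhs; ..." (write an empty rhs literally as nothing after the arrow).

  | babbbaabbbb => bbbaabbbb => bbbbbbb
  | aaaababab => aababab => babab => bab => b
  | bbaaaabb => bbaabb => bbbb
  | aaba => ba

aab->b; ab->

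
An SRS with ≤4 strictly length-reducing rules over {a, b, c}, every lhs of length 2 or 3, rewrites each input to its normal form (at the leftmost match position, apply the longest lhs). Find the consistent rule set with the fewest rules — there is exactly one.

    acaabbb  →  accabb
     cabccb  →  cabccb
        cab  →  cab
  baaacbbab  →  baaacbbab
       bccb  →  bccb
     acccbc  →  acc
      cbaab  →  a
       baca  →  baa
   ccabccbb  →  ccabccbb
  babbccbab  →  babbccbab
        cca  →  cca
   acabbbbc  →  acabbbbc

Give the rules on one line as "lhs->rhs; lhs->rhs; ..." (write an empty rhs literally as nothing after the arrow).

  | acaabbb => accabb
  | cabccb
  | cab
  | baaacbbab

aab->ca; bac->ba; cbc->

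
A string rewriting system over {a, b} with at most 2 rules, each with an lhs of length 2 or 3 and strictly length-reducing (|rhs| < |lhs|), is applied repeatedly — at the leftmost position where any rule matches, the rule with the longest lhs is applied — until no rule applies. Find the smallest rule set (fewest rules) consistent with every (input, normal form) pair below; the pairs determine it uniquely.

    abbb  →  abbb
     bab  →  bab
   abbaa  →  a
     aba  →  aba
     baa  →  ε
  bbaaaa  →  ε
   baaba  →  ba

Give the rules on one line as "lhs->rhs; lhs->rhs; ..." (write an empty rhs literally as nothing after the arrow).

aa->; baa->aa

  | abbb
  | bab
  | abbaa => abaa => aaa => a
  | aba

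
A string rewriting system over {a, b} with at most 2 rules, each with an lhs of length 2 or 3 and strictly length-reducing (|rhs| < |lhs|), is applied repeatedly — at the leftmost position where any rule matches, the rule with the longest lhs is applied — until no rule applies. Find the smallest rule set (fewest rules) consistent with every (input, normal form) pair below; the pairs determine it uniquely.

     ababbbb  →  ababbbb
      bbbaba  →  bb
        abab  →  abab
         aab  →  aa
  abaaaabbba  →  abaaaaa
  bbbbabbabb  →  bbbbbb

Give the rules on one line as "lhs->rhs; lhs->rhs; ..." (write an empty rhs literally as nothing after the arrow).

  | ababbbb
  | bbbaba => bbba => bb
  | abab
  | aab => aa

aab->aa; bba->b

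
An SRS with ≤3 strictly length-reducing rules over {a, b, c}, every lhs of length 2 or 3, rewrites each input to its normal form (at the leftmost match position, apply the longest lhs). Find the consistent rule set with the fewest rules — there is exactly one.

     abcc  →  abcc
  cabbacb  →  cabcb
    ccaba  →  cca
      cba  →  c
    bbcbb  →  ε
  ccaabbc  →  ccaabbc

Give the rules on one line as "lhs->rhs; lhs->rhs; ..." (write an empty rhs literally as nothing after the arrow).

ba->; cbb->aa

  | abcc
  | cabbacb => cabcb
  | ccaba => cca
  | cba => c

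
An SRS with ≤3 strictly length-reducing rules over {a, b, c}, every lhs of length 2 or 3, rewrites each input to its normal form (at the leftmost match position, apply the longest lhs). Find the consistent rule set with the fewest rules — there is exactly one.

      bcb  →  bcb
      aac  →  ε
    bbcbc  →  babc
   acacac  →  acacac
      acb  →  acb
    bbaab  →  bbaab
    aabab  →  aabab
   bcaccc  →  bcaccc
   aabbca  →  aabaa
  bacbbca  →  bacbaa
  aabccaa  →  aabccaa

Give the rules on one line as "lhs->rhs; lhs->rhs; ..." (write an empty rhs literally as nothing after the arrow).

aac->; bbc->ba

  | bcb
  | aac => ε
  | bbcbc => babc
  | acacac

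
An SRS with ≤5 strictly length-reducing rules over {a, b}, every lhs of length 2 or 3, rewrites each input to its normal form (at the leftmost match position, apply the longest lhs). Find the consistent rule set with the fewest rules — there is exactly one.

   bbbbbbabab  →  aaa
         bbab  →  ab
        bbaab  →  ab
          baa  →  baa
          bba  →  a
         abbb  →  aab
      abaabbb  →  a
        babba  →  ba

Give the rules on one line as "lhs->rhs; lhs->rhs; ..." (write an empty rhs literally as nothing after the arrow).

aba->b; bab->; bb->a; bba->bb

  | bbbbbbabab => abbbbabab => aabbabab => aabbbab => aaabab => aabb => aaa
  | bbab => bbb => ab
  | bbaab => bbab => bbb => ab
  | baa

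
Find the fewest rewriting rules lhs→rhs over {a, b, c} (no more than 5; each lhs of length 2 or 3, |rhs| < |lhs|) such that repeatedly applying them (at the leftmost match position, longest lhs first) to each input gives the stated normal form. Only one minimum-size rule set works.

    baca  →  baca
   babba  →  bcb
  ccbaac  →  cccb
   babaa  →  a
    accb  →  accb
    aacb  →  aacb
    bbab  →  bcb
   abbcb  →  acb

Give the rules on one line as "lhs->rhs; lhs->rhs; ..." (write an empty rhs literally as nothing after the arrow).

abc->cb; baa->ab; bb->; bba->bc

  | baca
  | babba => babc => bcb
  | ccbaac => ccabc => cccb
  | babaa => baab => abb => a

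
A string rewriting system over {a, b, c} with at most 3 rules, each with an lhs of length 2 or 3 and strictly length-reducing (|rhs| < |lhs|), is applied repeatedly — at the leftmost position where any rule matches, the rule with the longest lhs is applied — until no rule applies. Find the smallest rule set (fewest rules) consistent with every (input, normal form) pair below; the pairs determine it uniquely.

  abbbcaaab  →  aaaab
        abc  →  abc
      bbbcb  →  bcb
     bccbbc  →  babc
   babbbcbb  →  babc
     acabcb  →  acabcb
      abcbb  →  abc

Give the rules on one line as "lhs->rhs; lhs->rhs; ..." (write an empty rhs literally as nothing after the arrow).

bb->; bca->a; ccb->a

  | abbbcaaab => abcaaab => aaaab
  | abc
  | bbbcb => bcb
  | bccbbc => babc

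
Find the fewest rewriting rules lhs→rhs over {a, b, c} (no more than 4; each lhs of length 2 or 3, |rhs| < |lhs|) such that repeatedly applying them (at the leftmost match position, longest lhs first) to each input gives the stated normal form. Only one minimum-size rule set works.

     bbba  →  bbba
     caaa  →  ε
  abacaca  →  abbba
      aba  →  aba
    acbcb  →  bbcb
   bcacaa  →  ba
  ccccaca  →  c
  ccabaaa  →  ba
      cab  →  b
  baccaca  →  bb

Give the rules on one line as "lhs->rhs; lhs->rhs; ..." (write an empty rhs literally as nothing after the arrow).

aa->; ac->b; ca->; cca->

  | bbba
  | caaa => aa => ε
  | abacaca => abbaca => abbba
  | aba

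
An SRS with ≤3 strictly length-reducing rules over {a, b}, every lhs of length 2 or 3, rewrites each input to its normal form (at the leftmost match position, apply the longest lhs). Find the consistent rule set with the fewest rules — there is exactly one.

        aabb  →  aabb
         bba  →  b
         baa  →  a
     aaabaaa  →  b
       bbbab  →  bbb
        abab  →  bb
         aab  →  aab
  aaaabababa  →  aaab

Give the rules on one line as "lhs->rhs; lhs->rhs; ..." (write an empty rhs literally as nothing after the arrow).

aba->b; ba->

  | aabb
  | bba => b
  | baa => a
  | aaabaaa => aabaa => aba => b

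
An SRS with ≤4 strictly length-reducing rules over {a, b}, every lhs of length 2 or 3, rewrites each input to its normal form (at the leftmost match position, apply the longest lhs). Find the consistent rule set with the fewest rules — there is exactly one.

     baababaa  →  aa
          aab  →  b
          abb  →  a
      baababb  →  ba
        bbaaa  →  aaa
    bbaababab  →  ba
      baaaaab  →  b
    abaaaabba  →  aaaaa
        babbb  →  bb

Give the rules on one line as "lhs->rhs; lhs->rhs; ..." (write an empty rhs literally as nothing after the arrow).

ab->b; abb->a; baa->aa; bbb->ba

  | baababaa => aababaa => ababaa => babaa => bbaa => baa => aa
  | aab => ab => b
  | abb => a
  | baababb => aababb => ababb => babb => ba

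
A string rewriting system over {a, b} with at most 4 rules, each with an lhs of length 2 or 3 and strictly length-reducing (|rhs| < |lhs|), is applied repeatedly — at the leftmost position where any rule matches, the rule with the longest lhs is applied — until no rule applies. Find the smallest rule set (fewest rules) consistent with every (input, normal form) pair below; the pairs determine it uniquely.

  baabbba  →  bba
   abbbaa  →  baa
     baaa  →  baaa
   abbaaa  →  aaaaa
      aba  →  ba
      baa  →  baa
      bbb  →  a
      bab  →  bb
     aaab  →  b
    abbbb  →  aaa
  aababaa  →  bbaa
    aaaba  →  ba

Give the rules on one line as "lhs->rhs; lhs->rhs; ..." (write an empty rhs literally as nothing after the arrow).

ab->b; abb->aa; bbb->a

  | baabbba => baaaba => baaba => baba => bba
  | abbbaa => aabaa => abaa => baa
  | baaa
  | abbaaa => aaaaa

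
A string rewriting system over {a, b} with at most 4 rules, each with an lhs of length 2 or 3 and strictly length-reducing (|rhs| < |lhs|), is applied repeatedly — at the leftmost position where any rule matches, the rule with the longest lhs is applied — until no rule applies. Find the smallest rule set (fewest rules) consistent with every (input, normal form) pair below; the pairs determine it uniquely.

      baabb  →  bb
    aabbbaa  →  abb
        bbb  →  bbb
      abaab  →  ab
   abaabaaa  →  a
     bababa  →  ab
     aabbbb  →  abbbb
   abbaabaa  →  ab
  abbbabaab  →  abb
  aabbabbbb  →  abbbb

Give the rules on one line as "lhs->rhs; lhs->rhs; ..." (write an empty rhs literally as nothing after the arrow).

aa->a; ba->b; baa->; bab->

  | baabb => bb
  | aabbbaa => abbbaa => abb
  | bbb
  | abaab => ab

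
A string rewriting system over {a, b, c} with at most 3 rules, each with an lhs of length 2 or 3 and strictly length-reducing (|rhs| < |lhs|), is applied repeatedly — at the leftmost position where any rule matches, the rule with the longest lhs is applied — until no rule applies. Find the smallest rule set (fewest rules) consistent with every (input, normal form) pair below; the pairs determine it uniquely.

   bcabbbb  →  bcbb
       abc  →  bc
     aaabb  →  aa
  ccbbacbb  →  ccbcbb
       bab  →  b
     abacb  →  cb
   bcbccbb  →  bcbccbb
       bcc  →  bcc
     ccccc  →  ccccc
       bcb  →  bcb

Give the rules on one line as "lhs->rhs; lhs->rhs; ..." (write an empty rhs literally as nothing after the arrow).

  | bcabbbb => bcbb
  | abc => bc
  | aaabb => aa
  | ccbbacbb => ccbcbb

ab->b; abb->; ba->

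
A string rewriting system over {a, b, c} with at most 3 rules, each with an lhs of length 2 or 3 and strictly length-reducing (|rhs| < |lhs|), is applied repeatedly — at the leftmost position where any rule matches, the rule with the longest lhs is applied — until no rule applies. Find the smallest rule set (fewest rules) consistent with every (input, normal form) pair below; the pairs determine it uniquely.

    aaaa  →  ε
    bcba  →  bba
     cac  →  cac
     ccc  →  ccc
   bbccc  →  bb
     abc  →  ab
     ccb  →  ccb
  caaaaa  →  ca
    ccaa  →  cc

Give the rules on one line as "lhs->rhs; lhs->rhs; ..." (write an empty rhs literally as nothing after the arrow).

aa->; bc->b

  | aaaa => aa => ε
  | bcba => bba
  | cac
  | ccc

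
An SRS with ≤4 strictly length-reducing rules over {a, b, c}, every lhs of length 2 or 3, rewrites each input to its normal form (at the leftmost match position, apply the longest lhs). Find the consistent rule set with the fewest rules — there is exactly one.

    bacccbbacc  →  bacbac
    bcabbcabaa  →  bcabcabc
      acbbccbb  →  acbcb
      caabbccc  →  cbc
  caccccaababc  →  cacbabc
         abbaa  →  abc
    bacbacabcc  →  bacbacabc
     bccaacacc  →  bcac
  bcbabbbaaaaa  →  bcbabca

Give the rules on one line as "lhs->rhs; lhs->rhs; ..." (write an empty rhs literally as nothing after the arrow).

aa->c; bb->b; cc->c

  | bacccbbacc => baccbbacc => bacbbacc => bacbacc => bacbac
  | bcabbcabaa => bcabcabaa => bcabcabc
  | acbbccbb => acbccbb => acbcbb => acbcb
  | caabbccc => ccbbccc => cbbccc => cbccc => cbcc => cbc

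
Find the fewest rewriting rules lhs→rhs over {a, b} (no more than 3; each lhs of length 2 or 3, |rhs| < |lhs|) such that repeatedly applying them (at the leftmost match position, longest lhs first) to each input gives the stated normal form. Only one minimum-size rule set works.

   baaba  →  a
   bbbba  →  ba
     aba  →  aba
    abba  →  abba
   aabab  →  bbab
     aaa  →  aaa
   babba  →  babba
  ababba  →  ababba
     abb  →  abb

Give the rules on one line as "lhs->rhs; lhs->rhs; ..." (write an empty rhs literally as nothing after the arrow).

  | baaba => bbba => a
  | bbbba => ba
  | aba
  | abba

aab->bb; bbb->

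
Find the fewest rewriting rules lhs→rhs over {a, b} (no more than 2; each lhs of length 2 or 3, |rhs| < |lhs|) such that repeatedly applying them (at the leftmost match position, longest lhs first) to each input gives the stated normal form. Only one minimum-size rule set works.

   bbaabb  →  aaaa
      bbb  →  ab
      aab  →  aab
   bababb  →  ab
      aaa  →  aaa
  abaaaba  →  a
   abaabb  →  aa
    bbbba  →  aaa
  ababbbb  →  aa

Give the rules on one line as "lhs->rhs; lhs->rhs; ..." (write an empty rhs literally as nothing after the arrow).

aba->; bb->a

  | bbaabb => aaabb => aaaa
  | bbb => ab
  | aab
  | bababb => bbb => ab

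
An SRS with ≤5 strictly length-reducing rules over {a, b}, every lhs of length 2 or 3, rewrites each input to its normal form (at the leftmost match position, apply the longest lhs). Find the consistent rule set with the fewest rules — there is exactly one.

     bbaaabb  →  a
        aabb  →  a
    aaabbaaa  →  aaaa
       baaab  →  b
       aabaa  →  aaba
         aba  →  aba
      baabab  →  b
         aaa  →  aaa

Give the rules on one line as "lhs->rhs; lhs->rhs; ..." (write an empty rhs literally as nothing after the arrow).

  | bbaaabb => aaaabb => aaabb => aabb => abb => bb => a
  | aabb => abb => bb => a
  | aaabbaaa => aabbaaa => abbaaa => bbaaa => aaaa
  | baaab => baab => bab => b

abb->bb; baa->ba; bab->b; bb->a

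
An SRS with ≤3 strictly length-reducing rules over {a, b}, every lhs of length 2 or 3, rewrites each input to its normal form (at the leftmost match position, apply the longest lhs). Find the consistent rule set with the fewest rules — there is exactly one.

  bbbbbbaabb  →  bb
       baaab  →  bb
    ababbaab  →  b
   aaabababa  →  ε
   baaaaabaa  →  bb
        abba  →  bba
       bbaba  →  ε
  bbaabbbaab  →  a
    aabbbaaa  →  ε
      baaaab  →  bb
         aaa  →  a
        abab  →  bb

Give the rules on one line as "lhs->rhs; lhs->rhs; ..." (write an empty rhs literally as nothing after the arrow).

aa->; ab->b; bbb->a

  | bbbbbbaabb => abbbaabb => bbbaabb => aaabb => abb => bb
  | baaab => bab => bb
  | ababbaab => babbaab => bbbaab => aaab => ab => b
  | aaabababa => abababa => bababa => bbaba => bbba => aa => ε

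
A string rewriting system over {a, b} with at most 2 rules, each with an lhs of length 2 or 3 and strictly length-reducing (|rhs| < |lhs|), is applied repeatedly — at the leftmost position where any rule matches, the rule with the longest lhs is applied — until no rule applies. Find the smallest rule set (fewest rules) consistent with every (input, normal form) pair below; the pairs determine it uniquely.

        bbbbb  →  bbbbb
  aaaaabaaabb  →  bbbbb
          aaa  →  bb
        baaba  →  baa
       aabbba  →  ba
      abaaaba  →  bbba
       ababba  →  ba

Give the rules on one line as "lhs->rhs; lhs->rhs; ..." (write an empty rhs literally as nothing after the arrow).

aaa->bb; ab->

  | bbbbb
  | aaaaabaaabb => bbaabaaabb => bbaaaabb => bbbbabb => bbbbb
  | aaa => bb
  | baaba => baa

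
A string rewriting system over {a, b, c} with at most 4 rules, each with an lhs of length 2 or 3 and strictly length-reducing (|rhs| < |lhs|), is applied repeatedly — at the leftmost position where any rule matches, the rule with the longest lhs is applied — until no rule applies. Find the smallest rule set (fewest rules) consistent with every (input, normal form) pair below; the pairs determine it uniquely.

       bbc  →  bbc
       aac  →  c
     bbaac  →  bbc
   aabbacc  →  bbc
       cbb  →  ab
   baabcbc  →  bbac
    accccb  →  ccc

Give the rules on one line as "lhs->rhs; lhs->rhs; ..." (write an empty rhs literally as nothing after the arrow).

aa->; acc->c; cb->a; ccb->cc

  | bbc
  | aac => c
  | bbaac => bbc
  | aabbacc => bbacc => bbc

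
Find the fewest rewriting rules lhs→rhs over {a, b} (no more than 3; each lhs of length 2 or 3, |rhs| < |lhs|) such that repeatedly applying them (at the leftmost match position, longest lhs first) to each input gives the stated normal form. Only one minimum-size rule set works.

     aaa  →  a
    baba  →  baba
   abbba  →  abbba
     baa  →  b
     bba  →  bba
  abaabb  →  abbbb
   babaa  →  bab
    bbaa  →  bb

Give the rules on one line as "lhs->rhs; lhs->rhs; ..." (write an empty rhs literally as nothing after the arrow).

  | aaa => a
  | baba
  | abbba
  | baa => b

aa->; aab->bb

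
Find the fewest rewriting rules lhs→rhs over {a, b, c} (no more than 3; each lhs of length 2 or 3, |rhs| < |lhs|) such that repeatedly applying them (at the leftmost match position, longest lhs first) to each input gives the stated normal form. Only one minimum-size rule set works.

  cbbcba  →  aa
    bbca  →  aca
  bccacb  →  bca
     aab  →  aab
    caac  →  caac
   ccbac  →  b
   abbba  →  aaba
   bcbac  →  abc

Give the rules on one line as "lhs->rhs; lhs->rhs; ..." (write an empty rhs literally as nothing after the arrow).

  | cbbcba => cacba => bba => aa
  | bbca => aca
  | bccacb => bcbb => bca
  | aab

bb->a; cac->b; cba->bb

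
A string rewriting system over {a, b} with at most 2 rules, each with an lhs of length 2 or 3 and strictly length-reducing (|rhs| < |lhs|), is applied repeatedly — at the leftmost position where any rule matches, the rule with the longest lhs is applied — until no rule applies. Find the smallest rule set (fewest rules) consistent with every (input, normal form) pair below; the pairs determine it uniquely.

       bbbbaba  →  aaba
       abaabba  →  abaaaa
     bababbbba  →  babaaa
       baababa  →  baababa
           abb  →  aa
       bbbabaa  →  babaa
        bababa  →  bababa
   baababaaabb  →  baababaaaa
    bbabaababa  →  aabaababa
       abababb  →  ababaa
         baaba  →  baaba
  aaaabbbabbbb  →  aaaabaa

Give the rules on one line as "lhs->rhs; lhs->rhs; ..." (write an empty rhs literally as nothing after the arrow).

bb->a; bbb->b

  | bbbbaba => bbaba => aaba
  | abaabba => abaaaa
  | bababbbba => bababba => babaaa
  | baababa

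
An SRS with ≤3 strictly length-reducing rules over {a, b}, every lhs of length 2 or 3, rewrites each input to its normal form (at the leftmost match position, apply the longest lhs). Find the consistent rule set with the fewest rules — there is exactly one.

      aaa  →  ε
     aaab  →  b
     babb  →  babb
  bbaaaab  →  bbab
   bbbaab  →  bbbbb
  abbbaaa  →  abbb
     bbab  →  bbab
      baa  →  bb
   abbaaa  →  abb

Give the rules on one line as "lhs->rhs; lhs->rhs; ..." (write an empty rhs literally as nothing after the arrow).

aa->b; aaa->

  | aaa => ε
  | aaab => b
  | babb
  | bbaaaab => bbab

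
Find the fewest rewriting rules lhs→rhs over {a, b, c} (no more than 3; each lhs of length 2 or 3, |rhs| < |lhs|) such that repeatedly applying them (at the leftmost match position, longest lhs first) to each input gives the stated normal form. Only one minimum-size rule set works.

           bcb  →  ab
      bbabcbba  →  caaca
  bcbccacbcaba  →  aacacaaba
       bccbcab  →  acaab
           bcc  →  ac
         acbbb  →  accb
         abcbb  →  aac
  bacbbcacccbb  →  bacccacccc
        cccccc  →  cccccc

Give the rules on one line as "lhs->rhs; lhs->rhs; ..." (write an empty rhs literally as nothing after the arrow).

  | bcb => ab
  | bbabcbba => cabcbba => caabba => caaca
  | bcbccacbcaba => abccacbcaba => aacacbcaba => aacacaaba
  | bccbcab => acbcab => acaab

bb->c; bc->a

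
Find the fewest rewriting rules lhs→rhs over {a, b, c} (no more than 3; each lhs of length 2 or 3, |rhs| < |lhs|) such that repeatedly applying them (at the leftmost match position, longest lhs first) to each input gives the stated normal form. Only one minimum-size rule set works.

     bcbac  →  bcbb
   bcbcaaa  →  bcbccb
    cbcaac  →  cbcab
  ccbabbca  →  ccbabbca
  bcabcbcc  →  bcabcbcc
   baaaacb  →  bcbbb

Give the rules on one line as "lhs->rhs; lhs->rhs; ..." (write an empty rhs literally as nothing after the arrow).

aaa->cb; ac->b

  | bcbac => bcbb
  | bcbcaaa => bcbccb
  | cbcaac => cbcab
  | ccbabbca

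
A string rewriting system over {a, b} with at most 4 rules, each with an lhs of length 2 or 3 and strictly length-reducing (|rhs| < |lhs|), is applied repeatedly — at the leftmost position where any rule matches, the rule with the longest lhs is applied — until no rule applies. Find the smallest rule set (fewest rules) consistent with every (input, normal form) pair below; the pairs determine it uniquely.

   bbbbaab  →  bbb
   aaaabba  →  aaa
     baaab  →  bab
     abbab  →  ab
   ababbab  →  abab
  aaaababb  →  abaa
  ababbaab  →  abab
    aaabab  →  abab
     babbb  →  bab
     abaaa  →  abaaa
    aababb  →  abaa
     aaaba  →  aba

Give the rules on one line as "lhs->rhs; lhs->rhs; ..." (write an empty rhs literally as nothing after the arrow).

  | bbbbaab => bbbab => bbb
  | aaaabba => aaabba => aabba => abba => aaa
  | baaab => baab => bab
  | abbab => aaab => aab => ab

aab->ab; abb->aa; bba->b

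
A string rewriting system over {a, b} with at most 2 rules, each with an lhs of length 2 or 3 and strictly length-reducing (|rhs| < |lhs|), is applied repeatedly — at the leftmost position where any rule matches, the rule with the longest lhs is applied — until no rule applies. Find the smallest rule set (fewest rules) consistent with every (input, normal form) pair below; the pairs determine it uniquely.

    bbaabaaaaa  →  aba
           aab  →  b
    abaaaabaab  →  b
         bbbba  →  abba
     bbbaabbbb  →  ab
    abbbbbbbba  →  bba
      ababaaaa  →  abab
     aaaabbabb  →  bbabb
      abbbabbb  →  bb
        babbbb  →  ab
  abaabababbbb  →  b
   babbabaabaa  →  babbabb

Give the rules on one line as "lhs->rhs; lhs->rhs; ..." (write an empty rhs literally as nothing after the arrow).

  | bbaabaaaaa => bbbaaaaa => abaaaaa => abaaa => aba
  | aab => b
  | abaaaabaab => abaabaab => abbaab => abbb => aab => b
  | bbbba => abba

aa->; bbb->ab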